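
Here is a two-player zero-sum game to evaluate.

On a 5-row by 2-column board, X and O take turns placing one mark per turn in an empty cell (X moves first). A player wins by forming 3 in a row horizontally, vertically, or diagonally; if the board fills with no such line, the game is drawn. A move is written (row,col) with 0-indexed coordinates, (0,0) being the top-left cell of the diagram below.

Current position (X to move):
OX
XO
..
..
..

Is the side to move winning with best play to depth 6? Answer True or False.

[OX/XO/../../..] X move#1: (2,0):+0/OX/XO/X./../..*, (2,1):+0/OX/XO/.X/../.., (3,0):+0/OX/XO/../X./.., (3,1):+0/OX/XO/../.X/.., (4,0):+0/OX/XO/../../X., (4,1):+0/OX/XO/../../.X
[OX/XO/X./../..] O move#2: (2,1):-1/OX/XO/XO/../.., (3,0):+0/OX/XO/X./O./..*, (3,1):-1/OX/XO/X./.O/.., (4,0):-1/OX/XO/X./../O., (4,1):-1/OX/XO/X./../.O
[OX/XO/X./O./..] X move#3: (2,1):+0/OX/XO/XX/O./..*, (3,1):+0/OX/XO/X./OX/.., (4,0):+0/OX/XO/X./O./X., (4,1):+0/OX/XO/X./O./.X
[OX/XO/XX/O./..] O move#4: (3,1):+0/OX/XO/XX/OO/..*, (4,0):+0/OX/XO/XX/O./O., (4,1):+0/OX/XO/XX/O./.O
[OX/XO/XX/OO/..] X move#5: (4,0):+0/OX/XO/XX/OO/X.*, (4,1):+0/OX/XO/XX/OO/.X
[OX/XO/XX/OO/X.] O move#6: (4,1):+0/OX/XO/XX/OO/XO*
[OX/XO/XX/OO/XO] end (terminal +0, X#7); searched OX/XO/../../.. to 6

X winning at [OX/XO/../../..]: False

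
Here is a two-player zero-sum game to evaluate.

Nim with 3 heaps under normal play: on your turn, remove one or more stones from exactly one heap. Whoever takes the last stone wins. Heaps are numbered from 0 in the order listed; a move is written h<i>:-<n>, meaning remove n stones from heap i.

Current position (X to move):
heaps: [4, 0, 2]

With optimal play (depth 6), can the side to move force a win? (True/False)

X winning at [(4,0,2)]: True

ply 1, X at (4,0,2) | h0:-1=-1→(3,0,2); h0:-2=+1→(2,0,2)*; h0:-3=-1→(1,0,2); h0:-4=-1→(0,0,2); h2:-1=-1→(4,0,1); h2:-2=-1→(4,0,0)
ply 2, O at (2,0,2) | h0:-1=-1→(1,0,2)*; h0:-2=-1→(0,0,2); h2:-1=-1→(2,0,1); h2:-2=-1→(2,0,0)
ply 3, X at (1,0,2) | h0:-1=-1→(0,0,2); h2:-1=+1→(1,0,1)*; h2:-2=-1→(1,0,0)
ply 4, O at (1,0,1) | h0:-1=-1→(0,0,1)*; h2:-1=-1→(1,0,0)
ply 5, X at (0,0,1) | h2:-1=+1→(0,0,0)*
ply 6: (0,0,0) is terminal -1 (O); from (4,0,2) depth 6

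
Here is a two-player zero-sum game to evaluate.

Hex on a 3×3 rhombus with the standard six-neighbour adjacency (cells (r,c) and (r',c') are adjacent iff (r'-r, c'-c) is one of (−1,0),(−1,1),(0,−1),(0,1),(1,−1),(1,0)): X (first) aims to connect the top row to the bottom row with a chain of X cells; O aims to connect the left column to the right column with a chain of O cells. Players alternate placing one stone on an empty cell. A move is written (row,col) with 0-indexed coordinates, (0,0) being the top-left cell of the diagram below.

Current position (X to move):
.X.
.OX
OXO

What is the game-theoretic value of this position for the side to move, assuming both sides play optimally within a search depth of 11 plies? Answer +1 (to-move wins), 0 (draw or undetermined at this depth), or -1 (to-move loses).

p1 X@[.X./.OX/OXO]: (0,0)[XX./.OX/OXO]-1 (0,2)[.XX/.OX/OXO]+1* (1,0)[.X./XOX/OXO]-1
p2 O@[.XX/.OX/OXO] terminal -1; root [.X./.OX/OXO] d11

value(.X./.OX/OXO, X) = +1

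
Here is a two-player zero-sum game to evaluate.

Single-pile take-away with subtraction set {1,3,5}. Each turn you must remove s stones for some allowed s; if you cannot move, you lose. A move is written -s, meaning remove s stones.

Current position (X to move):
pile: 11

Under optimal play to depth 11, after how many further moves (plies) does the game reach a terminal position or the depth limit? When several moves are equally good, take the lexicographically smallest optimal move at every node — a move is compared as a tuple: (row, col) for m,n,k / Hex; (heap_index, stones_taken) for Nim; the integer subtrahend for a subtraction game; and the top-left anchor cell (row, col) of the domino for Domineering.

PV length from [11]: 11 plies

p1 X@[11]: -1[10]+1* -3[8]+1 -5[6]+1
p2 O@[10]: -1[9]-1* -3[7]-1 -5[5]-1
p3 X@[9]: -1[8]+1* -3[6]+1 -5[4]+1
p4 O@[8]: -1[7]-1* -3[5]-1 -5[3]-1
p5 X@[7]: -1[6]+1* -3[4]+1 -5[2]+1
p6 O@[6]: -1[5]-1* -3[3]-1 -5[1]-1
p7 X@[5]: -1[4]+1* -3[2]+1 -5[0]+1
p8 O@[4]: -1[3]-1* -3[1]-1
p9 X@[3]: -1[2]+1* -3[0]+1
p10 O@[2]: -1[1]-1*
p11 X@[1]: -1[0]+1*
p12 O@[0] terminal -1; root [11] d11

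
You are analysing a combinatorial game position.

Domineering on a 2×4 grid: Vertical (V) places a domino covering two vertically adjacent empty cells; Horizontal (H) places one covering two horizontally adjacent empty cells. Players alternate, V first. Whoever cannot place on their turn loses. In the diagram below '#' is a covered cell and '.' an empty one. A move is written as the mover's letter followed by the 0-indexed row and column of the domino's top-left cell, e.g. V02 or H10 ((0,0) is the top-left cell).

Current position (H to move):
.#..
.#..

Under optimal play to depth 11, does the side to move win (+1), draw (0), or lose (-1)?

p1 H@[.#../.#..]: H02[.###/.#..]+1* H12[.#../.###]+1
p2 V@[.###/.#..]: V00[####/##..]-1*
p3 H@[####/##..]: H12[####/####]+1*
p4 V@[####/####] terminal -1; root [.#../.#..] d11

value(.#../.#.., H) = +1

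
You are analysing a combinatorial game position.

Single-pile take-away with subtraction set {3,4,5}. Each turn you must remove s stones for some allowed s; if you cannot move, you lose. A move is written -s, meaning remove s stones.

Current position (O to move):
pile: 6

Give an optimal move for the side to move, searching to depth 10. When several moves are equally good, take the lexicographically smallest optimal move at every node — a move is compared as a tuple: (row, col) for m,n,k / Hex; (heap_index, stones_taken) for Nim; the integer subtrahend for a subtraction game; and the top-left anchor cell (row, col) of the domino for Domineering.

O's best at [6]: -4

p1 O@[6]: -3[3]-1 -4[2]+1* -5[1]+1
p2 X@[2] terminal -1; root [6] d10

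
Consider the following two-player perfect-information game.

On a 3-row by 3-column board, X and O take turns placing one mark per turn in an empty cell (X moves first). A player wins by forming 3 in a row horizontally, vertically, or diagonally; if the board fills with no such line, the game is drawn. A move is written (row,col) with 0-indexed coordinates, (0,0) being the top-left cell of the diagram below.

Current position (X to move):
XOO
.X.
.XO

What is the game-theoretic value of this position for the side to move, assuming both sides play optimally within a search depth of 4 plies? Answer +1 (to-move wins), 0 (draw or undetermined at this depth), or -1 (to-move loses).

p1 X@[XOO/.X./.XO]: (1,0)[XOO/XX./.XO]-1 (1,2)[XOO/.XX/.XO]+0* (2,0)[XOO/.X./XXO]-1
p2 O@[XOO/.XX/.XO]: (1,0)[XOO/OXX/.XO]+0* (2,0)[XOO/.XX/OXO]-1
p3 X@[XOO/OXX/.XO]: (2,0)[XOO/OXX/XXO]+0*
p4 O@[XOO/OXX/XXO] terminal +0; root [XOO/.X./.XO] d4

value(XOO/.X./.XO, X) = 0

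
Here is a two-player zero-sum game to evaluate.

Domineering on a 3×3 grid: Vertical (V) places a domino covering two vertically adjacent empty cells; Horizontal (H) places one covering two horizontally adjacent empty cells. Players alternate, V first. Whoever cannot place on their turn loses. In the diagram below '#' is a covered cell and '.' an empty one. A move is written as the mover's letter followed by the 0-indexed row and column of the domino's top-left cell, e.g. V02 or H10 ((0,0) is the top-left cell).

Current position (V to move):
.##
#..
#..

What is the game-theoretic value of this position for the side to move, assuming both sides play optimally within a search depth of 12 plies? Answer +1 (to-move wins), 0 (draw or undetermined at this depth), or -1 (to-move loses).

value(.##/#../#.., V) = +1

p1 V@[.##/#../#..]: V11[.##/##./##.]+1* V12[.##/#.#/#.#]+1
p2 H@[.##/##./##.] terminal -1; root [.##/#../#..] d12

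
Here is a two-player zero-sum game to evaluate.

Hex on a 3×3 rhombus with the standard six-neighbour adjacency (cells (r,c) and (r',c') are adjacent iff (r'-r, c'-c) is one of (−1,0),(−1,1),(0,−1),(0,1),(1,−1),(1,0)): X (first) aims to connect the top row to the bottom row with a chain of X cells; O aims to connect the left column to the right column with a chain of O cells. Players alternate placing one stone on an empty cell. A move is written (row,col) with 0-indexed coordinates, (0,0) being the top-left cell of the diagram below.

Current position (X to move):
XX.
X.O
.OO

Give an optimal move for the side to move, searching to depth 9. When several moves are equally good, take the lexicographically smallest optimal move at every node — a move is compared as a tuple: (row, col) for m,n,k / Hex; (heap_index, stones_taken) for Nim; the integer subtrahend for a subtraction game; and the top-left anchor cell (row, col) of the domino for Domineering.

X's best at [XX./X.O/.OO]: (2,0)

p1 X@[XX./X.O/.OO]: (0,2)[XXX/X.O/.OO]-1 (1,1)[XX./XXO/.OO]-1 (2,0)[XX./X.O/XOO]+1*
p2 O@[XX./X.O/XOO] terminal -1; root [XX./X.O/.OO] d9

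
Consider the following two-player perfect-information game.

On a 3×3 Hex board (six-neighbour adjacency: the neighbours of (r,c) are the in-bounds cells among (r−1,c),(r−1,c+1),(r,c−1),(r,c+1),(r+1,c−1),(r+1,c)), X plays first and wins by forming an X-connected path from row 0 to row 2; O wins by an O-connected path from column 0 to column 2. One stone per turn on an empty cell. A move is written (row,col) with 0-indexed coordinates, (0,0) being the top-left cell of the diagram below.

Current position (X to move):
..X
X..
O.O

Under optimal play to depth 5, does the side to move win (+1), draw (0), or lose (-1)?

ply 1, X at ..X/X../O.O | (0,0)=-1→X.X/X../O.O; (0,1)=-1→.XX/X../O.O; (1,1)=-1→..X/XX./O.O; (1,2)=-1→..X/X.X/O.O; (2,1)=+1→..X/X../OXO*
ply 2, O at ..X/X../OXO | (0,0)=-1→O.X/X../OXO*; (0,1)=-1→.OX/X../OXO; (1,1)=-1→..X/XO./OXO; (1,2)=-1→..X/X.O/OXO
ply 3, X at O.X/X../OXO | (0,1)=+1→OXX/X../OXO*; (1,1)=+1→O.X/XX./OXO; (1,2)=+1→O.X/X.X/OXO
ply 4, O at OXX/X../OXO | (1,1)=-1→OXX/XO./OXO*; (1,2)=-1→OXX/X.O/OXO
ply 5, X at OXX/XO./OXO | (1,2)=+1→OXX/XOX/OXO*
ply 6: OXX/XOX/OXO is terminal -1 (O); from ..X/X../O.O depth 5

value(..X/X../O.O, X) = +1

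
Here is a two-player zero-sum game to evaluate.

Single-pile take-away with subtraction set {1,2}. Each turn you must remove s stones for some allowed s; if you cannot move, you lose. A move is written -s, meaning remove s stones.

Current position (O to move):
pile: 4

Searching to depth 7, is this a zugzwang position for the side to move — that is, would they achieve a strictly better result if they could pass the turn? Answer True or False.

p1 O@[4]: -1[3]+1* -2[2]-1
p2 X@[3]: -1[2]-1* -2[1]-1
p3 O@[2]: -1[1]-1 -2[0]+1*
p4 X@[0] terminal -1; root [4] d7
suppose O passes — search the same position with X to move:
pass> p1 X@[4]: -1[3]+1* -2[2]-1
pass> p2 O@[3]: -1[2]-1* -2[1]-1
pass> p3 X@[2]: -1[1]-1 -2[0]+1*
pass> p4 O@[0] terminal -1; root [4] d7
for O: play +1, pass -1

zugzwang(4, O) = False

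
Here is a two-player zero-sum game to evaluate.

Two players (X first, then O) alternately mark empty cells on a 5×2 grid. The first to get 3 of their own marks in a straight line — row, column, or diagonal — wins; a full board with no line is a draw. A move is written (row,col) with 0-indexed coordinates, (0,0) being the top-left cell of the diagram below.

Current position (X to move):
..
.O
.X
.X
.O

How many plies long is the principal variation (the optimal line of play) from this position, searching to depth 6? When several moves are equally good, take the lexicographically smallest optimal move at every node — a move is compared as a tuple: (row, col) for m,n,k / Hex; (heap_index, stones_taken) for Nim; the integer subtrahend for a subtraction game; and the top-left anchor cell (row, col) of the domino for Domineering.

ply 1, X at ../.O/.X/.X/.O | (0,0)=+0→X./.O/.X/.X/.O*; (0,1)=+0→.X/.O/.X/.X/.O; (1,0)=+0→../XO/.X/.X/.O; (2,0)=+0→../.O/XX/.X/.O; (3,0)=+0→../.O/.X/XX/.O; (4,0)=+0→../.O/.X/.X/XO
ply 2, O at X./.O/.X/.X/.O | (0,1)=+0→XO/.O/.X/.X/.O*; (1,0)=+0→X./OO/.X/.X/.O; (2,0)=+0→X./.O/OX/.X/.O; (3,0)=+0→X./.O/.X/OX/.O; (4,0)=+0→X./.O/.X/.X/OO
ply 3, X at XO/.O/.X/.X/.O | (1,0)=+0→XO/XO/.X/.X/.O*; (2,0)=+0→XO/.O/XX/.X/.O; (3,0)=+0→XO/.O/.X/XX/.O; (4,0)=+0→XO/.O/.X/.X/XO
ply 4, O at XO/XO/.X/.X/.O | (2,0)=+0→XO/XO/OX/.X/.O*; (3,0)=-1→XO/XO/.X/OX/.O; (4,0)=-1→XO/XO/.X/.X/OO
ply 5, X at XO/XO/OX/.X/.O | (3,0)=+0→XO/XO/OX/XX/.O*; (4,0)=+0→XO/XO/OX/.X/XO
ply 6, O at XO/XO/OX/XX/.O | (4,0)=+0→XO/XO/OX/XX/OO*
ply 7: XO/XO/OX/XX/OO is terminal +0 (X); from ../.O/.X/.X/.O depth 6

PV length from [../.O/.X/.X/.O]: 6 plies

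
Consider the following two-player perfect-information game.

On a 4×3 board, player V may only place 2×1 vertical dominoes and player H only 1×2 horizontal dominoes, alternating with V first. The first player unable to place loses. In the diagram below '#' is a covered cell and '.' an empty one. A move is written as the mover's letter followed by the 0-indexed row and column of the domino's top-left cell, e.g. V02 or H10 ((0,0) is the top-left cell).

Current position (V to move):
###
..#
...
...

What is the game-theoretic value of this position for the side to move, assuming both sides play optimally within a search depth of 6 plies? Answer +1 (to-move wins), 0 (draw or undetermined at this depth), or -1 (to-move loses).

value(###/..#/.../..., V) = +1

[###/..#/.../...] V move#1: V10:-1/###/#.#/#../..., V11:+1/###/.##/.#./...*, V20:-1/###/..#/#../#.., V21:+1/###/..#/.#./.#., V22:-1/###/..#/..#/..#
[###/.##/.#./...] H move#2: H30:-1/###/.##/.#./##.*, H31:-1/###/.##/.#./.##
[###/.##/.#./##.] V move#3: V10:+1/###/###/##./##.*, V22:+1/###/.##/.##/###
[###/###/##./##.] end (terminal -1, H#4); searched ###/..#/.../... to 6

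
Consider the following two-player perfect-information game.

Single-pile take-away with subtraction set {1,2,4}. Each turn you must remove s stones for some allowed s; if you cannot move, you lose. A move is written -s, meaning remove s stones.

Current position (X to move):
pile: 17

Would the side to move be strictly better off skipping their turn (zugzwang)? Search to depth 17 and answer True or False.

zugzwang(17, X) = False

[17] X move#1: -1:-1/16, -2:+1/15*, -4:-1/13
[15] O move#2: -1:-1/14*, -2:-1/13, -4:-1/11
[14] X move#3: -1:-1/13, -2:+1/12*, -4:-1/10
[12] O move#4: -1:-1/11*, -2:-1/10, -4:-1/8
[11] X move#5: -1:-1/10, -2:+1/9*, -4:-1/7
[9] O move#6: -1:-1/8*, -2:-1/7, -4:-1/5
[8] X move#7: -1:-1/7, -2:+1/6*, -4:-1/4
[6] O move#8: -1:-1/5*, -2:-1/4, -4:-1/2
[5] X move#9: -1:-1/4, -2:+1/3*, -4:-1/1
[3] O move#10: -1:-1/2*, -2:-1/1
[2] X move#11: -1:-1/1, -2:+1/0*
[0] end (terminal -1, O#12); searched 17 to 17
if X skipped the turn, O would face:
~ [17] O move#1: -1:-1/16, -2:+1/15*, -4:-1/13
~ [15] X move#2: -1:-1/14*, -2:-1/13, -4:-1/11
~ [14] O move#3: -1:-1/13, -2:+1/12*, -4:-1/10
~ [12] X move#4: -1:-1/11*, -2:-1/10, -4:-1/8
~ [11] O move#5: -1:-1/10, -2:+1/9*, -4:-1/7
~ [9] X move#6: -1:-1/8*, -2:-1/7, -4:-1/5
~ [8] O move#7: -1:-1/7, -2:+1/6*, -4:-1/4
~ [6] X move#8: -1:-1/5*, -2:-1/4, -4:-1/2
~ [5] O move#9: -1:-1/4, -2:+1/3*, -4:-1/1
~ [3] X move#10: -1:-1/2*, -2:-1/1
~ [2] O move#11: -1:-1/1, -2:+1/0*
~ [0] end (terminal -1, X#12); searched 17 to 17
compare (X): move=+1 vs pass=-1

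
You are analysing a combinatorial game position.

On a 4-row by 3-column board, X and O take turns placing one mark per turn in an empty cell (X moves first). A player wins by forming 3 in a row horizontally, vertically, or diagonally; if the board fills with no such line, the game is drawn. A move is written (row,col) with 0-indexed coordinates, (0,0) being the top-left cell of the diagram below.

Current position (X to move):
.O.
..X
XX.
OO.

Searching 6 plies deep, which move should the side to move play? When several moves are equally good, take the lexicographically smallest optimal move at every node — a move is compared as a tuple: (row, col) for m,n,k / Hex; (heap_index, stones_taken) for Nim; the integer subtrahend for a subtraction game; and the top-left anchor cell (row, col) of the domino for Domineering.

X's best at [.O./..X/XX./OO.]: (2,2)

p1 X@[.O./..X/XX./OO.]: (0,0)[XO./..X/XX./OO.]-1 (0,2)[.OX/..X/XX./OO.]-1 (1,0)[.O./X.X/XX./OO.]-1 (1,1)[.O./.XX/XX./OO.]-1 (2,2)[.O./..X/XXX/OO.]+1* (3,2)[.O./..X/XX./OOX]+1
p2 O@[.O./..X/XXX/OO.] terminal -1; root [.O./..X/XX./OO.] d6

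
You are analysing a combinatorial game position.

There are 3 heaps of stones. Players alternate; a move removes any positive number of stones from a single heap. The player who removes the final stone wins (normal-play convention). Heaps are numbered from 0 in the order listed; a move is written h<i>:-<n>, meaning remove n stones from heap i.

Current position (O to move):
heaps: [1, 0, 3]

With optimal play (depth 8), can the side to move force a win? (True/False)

O winning at [(1,0,3)]: True

ply 1, O at (1,0,3) | h0:-1=-1→(0,0,3); h2:-1=-1→(1,0,2); h2:-2=+1→(1,0,1)*; h2:-3=-1→(1,0,0)
ply 2, X at (1,0,1) | h0:-1=-1→(0,0,1)*; h2:-1=-1→(1,0,0)
ply 3, O at (0,0,1) | h2:-1=+1→(0,0,0)*
ply 4: (0,0,0) is terminal -1 (X); from (1,0,3) depth 8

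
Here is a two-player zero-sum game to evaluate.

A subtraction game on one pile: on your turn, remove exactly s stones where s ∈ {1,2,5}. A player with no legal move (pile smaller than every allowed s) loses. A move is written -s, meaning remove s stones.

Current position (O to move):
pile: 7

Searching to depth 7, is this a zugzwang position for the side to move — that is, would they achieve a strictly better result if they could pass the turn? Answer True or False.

zugzwang(7, O) = False

[7] O move#1: -1:+1/6*, -2:-1/5, -5:-1/2
[6] X move#2: -1:-1/5*, -2:-1/4, -5:-1/1
[5] O move#3: -1:-1/4, -2:+1/3*, -5:+1/0
[3] X move#4: -1:-1/2*, -2:-1/1
[2] O move#5: -1:-1/1, -2:+1/0*
[0] end (terminal -1, X#6); searched 7 to 7
suppose O passes — search the same position with X to move:
pass> [7] X move#1: -1:+1/6*, -2:-1/5, -5:-1/2
pass> [6] O move#2: -1:-1/5*, -2:-1/4, -5:-1/1
pass> [5] X move#3: -1:-1/4, -2:+1/3*, -5:+1/0
pass> [3] O move#4: -1:-1/2*, -2:-1/1
pass> [2] X move#5: -1:-1/1, -2:+1/0*
pass> [0] end (terminal -1, O#6); searched 7 to 7
for O: play +1, pass -1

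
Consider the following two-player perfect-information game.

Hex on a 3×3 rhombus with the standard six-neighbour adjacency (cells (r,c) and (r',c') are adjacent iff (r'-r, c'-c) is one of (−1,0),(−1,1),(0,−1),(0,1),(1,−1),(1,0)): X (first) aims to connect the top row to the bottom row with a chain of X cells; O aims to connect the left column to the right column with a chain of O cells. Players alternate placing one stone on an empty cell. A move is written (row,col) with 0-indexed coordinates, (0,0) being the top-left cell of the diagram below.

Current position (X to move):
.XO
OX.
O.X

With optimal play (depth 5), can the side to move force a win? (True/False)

ply 1, X at .XO/OX./O.X | (0,0)=+1→XXO/OX./O.X*; (1,2)=+1→.XO/OXX/O.X; (2,1)=+1→.XO/OX./OXX
ply 2, O at XXO/OX./O.X | (1,2)=-1→XXO/OXO/O.X*; (2,1)=-1→XXO/OX./OOX
ply 3, X at XXO/OXO/O.X | (2,1)=+1→XXO/OXO/OXX*
ply 4: XXO/OXO/OXX is terminal -1 (O); from .XO/OX./O.X depth 5

X winning at [.XO/OX./O.X]: True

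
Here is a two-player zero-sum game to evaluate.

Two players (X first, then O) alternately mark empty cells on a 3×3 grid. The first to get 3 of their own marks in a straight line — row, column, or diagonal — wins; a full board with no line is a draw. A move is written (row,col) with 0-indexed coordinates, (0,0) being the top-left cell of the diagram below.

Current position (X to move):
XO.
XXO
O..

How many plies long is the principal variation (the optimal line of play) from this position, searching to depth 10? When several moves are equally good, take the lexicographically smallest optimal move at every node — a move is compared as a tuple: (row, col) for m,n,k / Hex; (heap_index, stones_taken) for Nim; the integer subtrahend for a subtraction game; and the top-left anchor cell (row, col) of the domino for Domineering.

[XO./XXO/O..] X move#1: (0,2):+0/XOX/XXO/O.., (2,1):+0/XO./XXO/OX., (2,2):+1/XO./XXO/O.X*
[XO./XXO/O.X] end (terminal -1, O#2); searched XO./XXO/O.. to 10

PV length from [XO./XXO/O..]: 1 ply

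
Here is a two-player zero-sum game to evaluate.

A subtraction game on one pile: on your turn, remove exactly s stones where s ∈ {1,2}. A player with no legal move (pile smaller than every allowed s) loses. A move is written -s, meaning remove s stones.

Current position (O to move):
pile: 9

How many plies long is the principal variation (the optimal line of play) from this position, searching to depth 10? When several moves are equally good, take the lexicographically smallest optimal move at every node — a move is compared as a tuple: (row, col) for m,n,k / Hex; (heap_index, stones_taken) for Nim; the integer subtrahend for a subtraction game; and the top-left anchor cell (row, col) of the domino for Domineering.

PV length from [9]: 6 plies

p1 O@[9]: -1[8]-1* -2[7]-1
p2 X@[8]: -1[7]-1 -2[6]+1*
p3 O@[6]: -1[5]-1* -2[4]-1
p4 X@[5]: -1[4]-1 -2[3]+1*
p5 O@[3]: -1[2]-1* -2[1]-1
p6 X@[2]: -1[1]-1 -2[0]+1*
p7 O@[0] terminal -1; root [9] d10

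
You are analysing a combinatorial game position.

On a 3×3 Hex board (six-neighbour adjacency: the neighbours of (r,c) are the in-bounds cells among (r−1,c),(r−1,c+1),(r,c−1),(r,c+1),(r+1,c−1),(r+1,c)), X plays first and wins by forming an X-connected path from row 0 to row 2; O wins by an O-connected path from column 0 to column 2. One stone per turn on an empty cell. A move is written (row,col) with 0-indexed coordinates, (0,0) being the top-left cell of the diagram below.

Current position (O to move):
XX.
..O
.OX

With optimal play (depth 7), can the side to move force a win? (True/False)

O winning at [XX./..O/.OX]: True

p1 O@[XX./..O/.OX]: (0,2)[XXO/..O/.OX]-1 (1,0)[XX./O.O/.OX]+1* (1,1)[XX./.OO/.OX]+1 (2,0)[XX./..O/OOX]+1
p2 X@[XX./O.O/.OX]: (0,2)[XXX/O.O/.OX]-1* (1,1)[XX./OXO/.OX]-1 (2,0)[XX./O.O/XOX]-1
p3 O@[XXX/O.O/.OX]: (1,1)[XXX/OOO/.OX]+1* (2,0)[XXX/O.O/OOX]+1
p4 X@[XXX/OOO/.OX] terminal -1; root [XX./..O/.OX] d7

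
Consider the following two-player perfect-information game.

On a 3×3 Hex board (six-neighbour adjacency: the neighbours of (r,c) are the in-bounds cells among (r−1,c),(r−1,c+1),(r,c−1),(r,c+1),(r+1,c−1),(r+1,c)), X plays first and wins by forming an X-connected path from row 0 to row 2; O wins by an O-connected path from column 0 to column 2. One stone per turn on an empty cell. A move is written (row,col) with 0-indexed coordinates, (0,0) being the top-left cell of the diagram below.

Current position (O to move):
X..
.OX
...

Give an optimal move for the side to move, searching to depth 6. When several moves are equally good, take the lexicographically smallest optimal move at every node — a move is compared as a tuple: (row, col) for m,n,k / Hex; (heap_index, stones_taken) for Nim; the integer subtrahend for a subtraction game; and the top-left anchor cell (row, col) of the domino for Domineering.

ply 1, O at X../.OX/... | (0,1)=-1→XO./.OX/...; (0,2)=+1→X.O/.OX/...*; (1,0)=-1→X../OOX/...; (2,0)=-1→X../.OX/O..; (2,1)=+1→X../.OX/.O.; (2,2)=+1→X../.OX/..O
ply 2, X at X.O/.OX/... | (0,1)=-1→XXO/.OX/...*; (1,0)=-1→X.O/XOX/...; (2,0)=-1→X.O/.OX/X..; (2,1)=-1→X.O/.OX/.X.; (2,2)=-1→X.O/.OX/..X
ply 3, O at XXO/.OX/... | (1,0)=+1→XXO/OOX/...*; (2,0)=+1→XXO/.OX/O..; (2,1)=+1→XXO/.OX/.O.; (2,2)=+1→XXO/.OX/..O
ply 4: XXO/OOX/... is terminal -1 (X); from X../.OX/... depth 6

O's best at [X../.OX/...]: (0,2)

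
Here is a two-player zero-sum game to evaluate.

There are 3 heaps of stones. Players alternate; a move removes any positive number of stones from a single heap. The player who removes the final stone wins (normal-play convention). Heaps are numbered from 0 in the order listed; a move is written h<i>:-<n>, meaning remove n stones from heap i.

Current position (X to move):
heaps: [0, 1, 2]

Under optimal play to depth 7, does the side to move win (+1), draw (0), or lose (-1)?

[(0,1,2)] X move#1: h1:-1:-1/(0,0,2), h2:-1:+1/(0,1,1)*, h2:-2:-1/(0,1,0)
[(0,1,1)] O move#2: h1:-1:-1/(0,0,1)*, h2:-1:-1/(0,1,0)
[(0,0,1)] X move#3: h2:-1:+1/(0,0,0)*
[(0,0,0)] end (terminal -1, O#4); searched (0,1,2) to 7

value((0,1,2), X) = +1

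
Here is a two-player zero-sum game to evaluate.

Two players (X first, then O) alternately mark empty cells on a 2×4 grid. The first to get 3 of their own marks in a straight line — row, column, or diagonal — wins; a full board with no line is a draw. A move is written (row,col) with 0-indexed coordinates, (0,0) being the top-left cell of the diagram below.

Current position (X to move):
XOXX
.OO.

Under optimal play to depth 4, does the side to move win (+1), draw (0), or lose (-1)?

p1 X@[XOXX/.OO.]: (1,0)[XOXX/XOO.]-1* (1,3)[XOXX/.OOX]-1
p2 O@[XOXX/XOO.]: (1,3)[XOXX/XOOO]+1*
p3 X@[XOXX/XOOO] terminal -1; root [XOXX/.OO.] d4

value(XOXX/.OO., X) = -1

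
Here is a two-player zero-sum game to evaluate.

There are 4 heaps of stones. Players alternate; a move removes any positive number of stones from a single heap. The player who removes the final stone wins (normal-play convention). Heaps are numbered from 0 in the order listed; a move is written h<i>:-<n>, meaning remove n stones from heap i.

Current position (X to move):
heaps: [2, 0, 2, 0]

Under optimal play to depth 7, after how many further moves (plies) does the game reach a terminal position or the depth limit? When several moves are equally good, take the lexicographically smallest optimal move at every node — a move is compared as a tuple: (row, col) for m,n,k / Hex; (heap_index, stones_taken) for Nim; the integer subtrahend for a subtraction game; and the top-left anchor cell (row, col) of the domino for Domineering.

PV length from [(2,0,2,0)]: 4 plies

ply 1, X at (2,0,2,0) | h0:-1=-1→(1,0,2,0)*; h0:-2=-1→(0,0,2,0); h2:-1=-1→(2,0,1,0); h2:-2=-1→(2,0,0,0)
ply 2, O at (1,0,2,0) | h0:-1=-1→(0,0,2,0); h2:-1=+1→(1,0,1,0)*; h2:-2=-1→(1,0,0,0)
ply 3, X at (1,0,1,0) | h0:-1=-1→(0,0,1,0)*; h2:-1=-1→(1,0,0,0)
ply 4, O at (0,0,1,0) | h2:-1=+1→(0,0,0,0)*
ply 5: (0,0,0,0) is terminal -1 (X); from (2,0,2,0) depth 7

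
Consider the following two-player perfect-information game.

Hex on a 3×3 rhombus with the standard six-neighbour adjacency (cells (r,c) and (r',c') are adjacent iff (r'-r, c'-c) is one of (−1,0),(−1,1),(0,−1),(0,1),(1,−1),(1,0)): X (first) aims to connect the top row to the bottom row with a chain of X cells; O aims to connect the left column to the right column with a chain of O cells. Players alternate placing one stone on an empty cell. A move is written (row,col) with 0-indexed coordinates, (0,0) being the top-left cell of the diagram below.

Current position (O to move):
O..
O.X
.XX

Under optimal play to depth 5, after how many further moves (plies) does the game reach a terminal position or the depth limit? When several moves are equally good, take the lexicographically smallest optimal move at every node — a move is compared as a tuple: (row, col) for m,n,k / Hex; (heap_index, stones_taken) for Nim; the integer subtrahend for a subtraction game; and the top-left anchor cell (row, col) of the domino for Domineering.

p1 O@[O../O.X/.XX]: (0,1)[OO./O.X/.XX]-1 (0,2)[O.O/O.X/.XX]+1* (1,1)[O../OOX/.XX]-1 (2,0)[O../O.X/OXX]-1
p2 X@[O.O/O.X/.XX]: (0,1)[OXO/O.X/.XX]-1* (1,1)[O.O/OXX/.XX]-1 (2,0)[O.O/O.X/XXX]-1
p3 O@[OXO/O.X/.XX]: (1,1)[OXO/OOX/.XX]+1* (2,0)[OXO/O.X/OXX]-1
p4 X@[OXO/OOX/.XX] terminal -1; root [O../O.X/.XX] d5

PV length from [O../O.X/.XX]: 3 plies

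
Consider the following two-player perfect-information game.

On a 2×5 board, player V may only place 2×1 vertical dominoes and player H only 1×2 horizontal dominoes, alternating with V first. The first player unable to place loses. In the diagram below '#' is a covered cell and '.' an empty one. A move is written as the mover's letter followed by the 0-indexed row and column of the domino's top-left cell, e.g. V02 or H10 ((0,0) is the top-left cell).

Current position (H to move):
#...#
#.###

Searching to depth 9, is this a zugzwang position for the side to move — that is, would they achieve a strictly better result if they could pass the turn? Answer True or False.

zugzwang(#...#/#.###, H) = False

p1 H@[#...#/#.###]: H01[###.#/#.###]+1* H02[#.###/#.###]-1
p2 V@[###.#/#.###] terminal -1; root [#...#/#.###] d9
suppose H passes — search the same position with V to move:
pass> p1 V@[#...#/#.###]: V01[##..#/#####]-1*
pass> p2 H@[##..#/#####]: H02[#####/#####]+1*
pass> p3 V@[#####/#####] terminal -1; root [#...#/#.###] d9
for H: play +1, pass +1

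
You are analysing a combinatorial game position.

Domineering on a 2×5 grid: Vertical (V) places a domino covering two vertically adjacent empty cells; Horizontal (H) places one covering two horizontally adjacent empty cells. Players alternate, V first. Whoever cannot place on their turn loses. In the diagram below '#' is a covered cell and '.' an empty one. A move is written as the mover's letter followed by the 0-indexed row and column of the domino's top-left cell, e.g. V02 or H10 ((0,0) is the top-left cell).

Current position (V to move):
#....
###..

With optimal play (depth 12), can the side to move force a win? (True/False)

[#..../###..] V move#1: V03:+1/#..#./####.*, V04:-1/#...#/###.#
[#..#./####.] H move#2: H01:-1/####./####.*
[####./####.] V move#3: V04:+1/#####/#####*
[#####/#####] end (terminal -1, H#4); searched #..../###.. to 12

V winning at [#..../###..]: True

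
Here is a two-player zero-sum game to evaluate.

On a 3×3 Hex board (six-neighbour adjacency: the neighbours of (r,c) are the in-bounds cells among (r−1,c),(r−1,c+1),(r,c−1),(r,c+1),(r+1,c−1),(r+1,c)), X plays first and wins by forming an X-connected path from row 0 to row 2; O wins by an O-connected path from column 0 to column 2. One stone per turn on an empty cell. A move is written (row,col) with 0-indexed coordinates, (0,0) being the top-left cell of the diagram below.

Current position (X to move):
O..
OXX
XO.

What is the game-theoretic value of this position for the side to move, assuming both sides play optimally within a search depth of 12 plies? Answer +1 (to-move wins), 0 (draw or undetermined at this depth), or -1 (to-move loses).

ply 1, X at O../OXX/XO. | (0,1)=+1→OX./OXX/XO.*; (0,2)=+1→O.X/OXX/XO.; (2,2)=+1→O../OXX/XOX
ply 2: OX./OXX/XO. is terminal -1 (O); from O../OXX/XO. depth 12

value(O../OXX/XO., X) = +1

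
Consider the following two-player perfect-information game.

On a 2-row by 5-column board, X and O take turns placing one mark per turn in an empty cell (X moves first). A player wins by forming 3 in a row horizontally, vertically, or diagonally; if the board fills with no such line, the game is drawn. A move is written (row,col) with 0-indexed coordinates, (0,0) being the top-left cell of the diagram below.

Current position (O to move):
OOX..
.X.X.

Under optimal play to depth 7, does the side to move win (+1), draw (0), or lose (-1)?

[OOX../.X.X.] O move#1: (0,3):-1/OOXO./.X.X., (0,4):-1/OOX.O/.X.X., (1,0):-1/OOX../OX.X., (1,2):+0/OOX../.XOX.*, (1,4):-1/OOX../.X.XO
[OOX../.XOX.] X move#2: (0,3):+0/OOXX./.XOX.*, (0,4):+0/OOX.X/.XOX., (1,0):+0/OOX../XXOX., (1,4):+0/OOX../.XOXX
[OOXX./.XOX.] O move#3: (0,4):+0/OOXXO/.XOX.*, (1,0):-1/OOXX./OXOX., (1,4):-1/OOXX./.XOXO
[OOXXO/.XOX.] X move#4: (1,0):+0/OOXXO/XXOX.*, (1,4):+0/OOXXO/.XOXX
[OOXXO/XXOX.] O move#5: (1,4):+0/OOXXO/XXOXO*
[OOXXO/XXOXO] end (terminal +0, X#6); searched OOX../.X.X. to 7

value(OOX../.X.X., O) = 0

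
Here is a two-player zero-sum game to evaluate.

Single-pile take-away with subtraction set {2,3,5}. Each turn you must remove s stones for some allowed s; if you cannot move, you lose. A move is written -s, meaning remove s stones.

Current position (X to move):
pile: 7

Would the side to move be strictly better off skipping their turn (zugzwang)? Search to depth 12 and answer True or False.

[7] X move#1: -2:-1/5*, -3:-1/4, -5:-1/2
[5] O move#2: -2:-1/3, -3:-1/2, -5:+1/0*
[0] end (terminal -1, X#3); searched 7 to 12
pass branch (O moves first from the same position):
  | [7] O move#1: -2:-1/5*, -3:-1/4, -5:-1/2
  | [5] X move#2: -2:-1/3, -3:-1/2, -5:+1/0*
  | [0] end (terminal -1, O#3); searched 7 to 12
X moving scores -1; X passing scores +1

zugzwang(7, X) = True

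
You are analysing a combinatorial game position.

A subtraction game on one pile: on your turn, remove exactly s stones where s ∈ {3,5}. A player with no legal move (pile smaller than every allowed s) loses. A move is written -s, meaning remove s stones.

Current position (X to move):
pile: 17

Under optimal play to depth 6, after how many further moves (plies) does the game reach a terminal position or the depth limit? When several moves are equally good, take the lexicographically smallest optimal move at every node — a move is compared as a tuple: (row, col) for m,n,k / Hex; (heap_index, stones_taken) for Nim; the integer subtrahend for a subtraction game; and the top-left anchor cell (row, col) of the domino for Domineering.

[17] X move#1: -3:-1/14*, -5:-1/12
[14] O move#2: -3:-1/11, -5:+1/9*
[9] X move#3: -3:-1/6*, -5:-1/4
[6] O move#4: -3:-1/3, -5:+1/1*
[1] end (terminal -1, X#5); searched 17 to 6

PV length from [17]: 4 plies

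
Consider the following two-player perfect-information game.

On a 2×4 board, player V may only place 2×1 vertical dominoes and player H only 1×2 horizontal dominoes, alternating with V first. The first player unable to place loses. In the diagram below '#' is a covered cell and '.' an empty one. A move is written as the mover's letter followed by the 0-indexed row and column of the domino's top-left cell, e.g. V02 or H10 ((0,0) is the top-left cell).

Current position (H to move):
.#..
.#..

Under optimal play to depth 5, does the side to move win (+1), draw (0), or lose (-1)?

value(.#../.#.., H) = +1

ply 1, H at .#../.#.. | H02=+1→.###/.#..*; H12=+1→.#../.###
ply 2, V at .###/.#.. | V00=-1→####/##..*
ply 3, H at ####/##.. | H12=+1→####/####*
ply 4: ####/#### is terminal -1 (V); from .#../.#.. depth 5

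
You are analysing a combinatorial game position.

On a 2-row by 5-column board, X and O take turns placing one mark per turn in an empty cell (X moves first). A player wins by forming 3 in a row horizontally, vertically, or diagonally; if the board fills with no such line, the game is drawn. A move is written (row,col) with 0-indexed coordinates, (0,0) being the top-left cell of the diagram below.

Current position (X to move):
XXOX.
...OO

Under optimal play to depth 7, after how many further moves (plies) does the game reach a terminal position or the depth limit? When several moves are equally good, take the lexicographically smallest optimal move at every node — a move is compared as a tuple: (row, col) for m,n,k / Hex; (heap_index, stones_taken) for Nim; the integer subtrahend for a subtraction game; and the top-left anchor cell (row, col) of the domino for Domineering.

[XXOX./...OO] X move#1: (0,4):-1/XXOXX/...OO, (1,0):-1/XXOX./X..OO, (1,1):-1/XXOX./.X.OO, (1,2):+0/XXOX./..XOO*
[XXOX./..XOO] O move#2: (0,4):+0/XXOXO/..XOO*, (1,0):+0/XXOX./O.XOO, (1,1):+0/XXOX./.OXOO
[XXOXO/..XOO] X move#3: (1,0):+0/XXOXO/X.XOO*, (1,1):+0/XXOXO/.XXOO
[XXOXO/X.XOO] O move#4: (1,1):+0/XXOXO/XOXOO*
[XXOXO/XOXOO] end (terminal +0, X#5); searched XXOX./...OO to 7

PV length from [XXOX./...OO]: 4 plies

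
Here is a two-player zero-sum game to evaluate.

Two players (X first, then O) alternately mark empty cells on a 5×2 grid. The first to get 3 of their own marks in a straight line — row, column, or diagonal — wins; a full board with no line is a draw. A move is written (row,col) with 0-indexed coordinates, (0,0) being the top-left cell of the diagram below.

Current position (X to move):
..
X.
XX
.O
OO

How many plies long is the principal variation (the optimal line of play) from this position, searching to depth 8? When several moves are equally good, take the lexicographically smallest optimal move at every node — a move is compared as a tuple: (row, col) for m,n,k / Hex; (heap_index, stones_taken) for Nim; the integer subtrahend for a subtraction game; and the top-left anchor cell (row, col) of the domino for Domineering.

PV length from [../X./XX/.O/OO]: 1 ply

ply 1, X at ../X./XX/.O/OO | (0,0)=+1→X./X./XX/.O/OO*; (0,1)=+1→.X/X./XX/.O/OO; (1,1)=+1→../XX/XX/.O/OO; (3,0)=+1→../X./XX/XO/OO
ply 2: X./X./XX/.O/OO is terminal -1 (O); from ../X./XX/.O/OO depth 8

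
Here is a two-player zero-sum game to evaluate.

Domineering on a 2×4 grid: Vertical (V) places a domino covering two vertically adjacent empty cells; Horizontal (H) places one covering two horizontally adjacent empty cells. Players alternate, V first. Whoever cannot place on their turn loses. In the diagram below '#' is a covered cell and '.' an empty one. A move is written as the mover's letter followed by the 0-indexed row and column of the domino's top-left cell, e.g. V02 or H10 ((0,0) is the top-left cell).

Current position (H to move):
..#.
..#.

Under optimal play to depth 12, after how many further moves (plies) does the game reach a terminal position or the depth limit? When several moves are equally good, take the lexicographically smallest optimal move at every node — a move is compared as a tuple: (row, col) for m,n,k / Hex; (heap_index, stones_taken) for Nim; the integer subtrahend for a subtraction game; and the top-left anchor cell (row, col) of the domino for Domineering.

PV length from [..#./..#.]: 3 plies

ply 1, H at ..#./..#. | H00=+1→###./..#.*; H10=+1→..#./###.
ply 2, V at ###./..#. | V03=-1→####/..##*
ply 3, H at ####/..## | H10=+1→####/####*
ply 4: ####/#### is terminal -1 (V); from ..#./..#. depth 12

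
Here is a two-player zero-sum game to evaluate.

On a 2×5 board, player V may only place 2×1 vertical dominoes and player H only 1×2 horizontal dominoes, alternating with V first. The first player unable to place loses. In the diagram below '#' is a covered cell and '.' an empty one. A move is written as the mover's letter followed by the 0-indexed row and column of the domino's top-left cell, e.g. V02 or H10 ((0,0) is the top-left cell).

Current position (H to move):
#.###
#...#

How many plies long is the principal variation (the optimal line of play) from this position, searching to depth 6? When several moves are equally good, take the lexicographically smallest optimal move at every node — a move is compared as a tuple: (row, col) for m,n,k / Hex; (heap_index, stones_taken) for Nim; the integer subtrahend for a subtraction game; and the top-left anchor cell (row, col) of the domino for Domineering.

PV length from [#.###/#...#]: 1 ply

[#.###/#...#] H move#1: H11:+1/#.###/###.#*, H12:-1/#.###/#.###
[#.###/###.#] end (terminal -1, V#2); searched #.###/#...# to 6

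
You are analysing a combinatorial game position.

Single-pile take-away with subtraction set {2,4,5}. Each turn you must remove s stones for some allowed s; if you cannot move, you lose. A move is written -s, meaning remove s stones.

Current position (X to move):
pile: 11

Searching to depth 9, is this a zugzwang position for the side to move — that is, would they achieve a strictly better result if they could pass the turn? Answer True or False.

zugzwang(11, X) = False

p1 X@[11]: -2[9]-1 -4[7]+1* -5[6]-1
p2 O@[7]: -2[5]-1* -4[3]-1 -5[2]-1
p3 X@[5]: -2[3]-1 -4[1]+1* -5[0]+1
p4 O@[1] terminal -1; root [11] d9
pass branch (O moves first from the same position):
  | p1 O@[11]: -2[9]-1 -4[7]+1* -5[6]-1
  | p2 X@[7]: -2[5]-1* -4[3]-1 -5[2]-1
  | p3 O@[5]: -2[3]-1 -4[1]+1* -5[0]+1
  | p4 X@[1] terminal -1; root [11] d9
X moving scores +1; X passing scores -1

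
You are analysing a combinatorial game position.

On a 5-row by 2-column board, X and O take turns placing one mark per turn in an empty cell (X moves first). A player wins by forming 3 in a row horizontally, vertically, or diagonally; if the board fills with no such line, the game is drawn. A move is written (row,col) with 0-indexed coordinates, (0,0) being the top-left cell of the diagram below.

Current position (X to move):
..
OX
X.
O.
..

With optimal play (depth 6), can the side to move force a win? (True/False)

ply 1, X at ../OX/X./O./.. | (0,0)=+0→X./OX/X./O./..; (0,1)=+0→.X/OX/X./O./..; (2,1)=+1→../OX/XX/O./..*; (3,1)=+0→../OX/X./OX/..; (4,0)=+0→../OX/X./O./X.; (4,1)=+0→../OX/X./O./.X
ply 2, O at ../OX/XX/O./.. | (0,0)=-1→O./OX/XX/O./..*; (0,1)=-1→.O/OX/XX/O./..; (3,1)=-1→../OX/XX/OO/..; (4,0)=-1→../OX/XX/O./O.; (4,1)=-1→../OX/XX/O./.O
ply 3, X at O./OX/XX/O./.. | (0,1)=+1→OX/OX/XX/O./..*; (3,1)=+1→O./OX/XX/OX/..; (4,0)=+1→O./OX/XX/O./X.; (4,1)=+1→O./OX/XX/O./.X
ply 4: OX/OX/XX/O./.. is terminal -1 (O); from ../OX/X./O./.. depth 6

X winning at [../OX/X./O./..]: True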